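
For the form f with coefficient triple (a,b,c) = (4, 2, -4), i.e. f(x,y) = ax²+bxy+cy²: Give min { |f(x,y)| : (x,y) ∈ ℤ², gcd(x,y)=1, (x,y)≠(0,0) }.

river: ρ → (-4,6,2)
river: ρ → (2,6,-4)
river: ρ → (-4,2,4)
river: ρ → (4,6,-2)
river: ρ → (-2,6,4)
river: ρ → (4,2,-4)
closes: descent 0, river 6
min |a| on river = 2

2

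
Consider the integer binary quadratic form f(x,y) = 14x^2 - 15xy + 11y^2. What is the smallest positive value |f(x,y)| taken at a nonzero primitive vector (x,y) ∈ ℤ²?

translate: b→13 (≡-15 mod 28), so (14,-15,11)→(14,13,10)
flip: (14,13,10)→(10,-13,14)
translate: b→7 (≡-13 mod 20), so (10,-13,14)→(10,7,11)
reduced (well bottom): (10,7,11) with a≤c, −a<b≤a
well minimum = a = 10

10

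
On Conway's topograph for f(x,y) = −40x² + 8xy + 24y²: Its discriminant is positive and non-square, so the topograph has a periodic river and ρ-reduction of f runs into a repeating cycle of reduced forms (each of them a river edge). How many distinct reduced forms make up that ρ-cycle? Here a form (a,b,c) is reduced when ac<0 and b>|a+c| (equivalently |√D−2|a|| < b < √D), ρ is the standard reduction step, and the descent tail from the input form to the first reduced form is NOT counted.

D = 3904, ⌊√D⌋ = 62
descent: ρ → (24,40,-24)  [lands on river]
river: ρ → (-24,56,8)
river: ρ → (8,56,-24)
river: ρ → (-24,40,24)
river: ρ → (24,56,-8)
river: ρ → (-8,56,24)
ρ-cycle length = 6 (tail of 1 descent step not counted)

6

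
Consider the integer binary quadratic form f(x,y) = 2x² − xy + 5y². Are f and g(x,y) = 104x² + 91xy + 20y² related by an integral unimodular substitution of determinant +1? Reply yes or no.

D₁ = -39, D₂ = -39
f: reduced (well bottom): (2,-1,5) with a≤c, −a<b≤a
g: flip: (104,91,20)→(20,-91,104)
g: translate: b→-11 (≡-91 mod 40), so (20,-91,104)→(20,-11,2)
g: flip: (20,-11,2)→(2,11,20)
g: translate: b→-1 (≡11 mod 4), so (2,11,20)→(2,-1,5)
g: reduced (well bottom): (2,-1,5) with a≤c, −a<b≤a
reduced forms (2, -1, 5) vs (2, -1, 5) ⇒ equivalent

yes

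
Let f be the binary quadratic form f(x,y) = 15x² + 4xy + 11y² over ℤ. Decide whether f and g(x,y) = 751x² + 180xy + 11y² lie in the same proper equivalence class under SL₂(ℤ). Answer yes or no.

D₁ = -644, D₂ = -644
f: flip: (15,4,11)→(11,-4,15)
f: reduced (well bottom): (11,-4,15) with a≤c, −a<b≤a
g: flip: (751,180,11)→(11,-180,751)
g: translate: b→-4 (≡-180 mod 22), so (11,-180,751)→(11,-4,15)
g: reduced (well bottom): (11,-4,15) with a≤c, −a<b≤a
reduced forms (11, -4, 15) vs (11, -4, 15) ⇒ equivalent

yes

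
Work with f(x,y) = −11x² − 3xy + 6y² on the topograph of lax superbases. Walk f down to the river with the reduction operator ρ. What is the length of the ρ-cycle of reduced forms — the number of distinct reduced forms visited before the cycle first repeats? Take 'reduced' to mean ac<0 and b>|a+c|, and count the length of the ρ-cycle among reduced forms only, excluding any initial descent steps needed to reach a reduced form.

D = 273, ⌊√D⌋ = 16
descent: ρ → (6,15,-2)  [lands on river]
river: ρ → (-2,13,13)
river: ρ → (13,13,-2)
river: ρ → (-2,15,6)
river: ρ → (6,9,-8)
river: ρ → (-8,7,7)
river: ρ → (7,7,-8)
river: ρ → (-8,9,6)
ρ-cycle length = 8 (tail of 1 descent step not counted)

8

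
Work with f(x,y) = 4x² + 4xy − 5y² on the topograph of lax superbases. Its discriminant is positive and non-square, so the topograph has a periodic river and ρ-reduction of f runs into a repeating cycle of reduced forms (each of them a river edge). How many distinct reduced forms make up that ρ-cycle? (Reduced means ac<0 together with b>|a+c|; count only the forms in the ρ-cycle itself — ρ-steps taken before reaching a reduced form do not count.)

D = 96, ⌊√D⌋ = 9
river: ρ → (-5,6,3)
river: ρ → (3,6,-5)
river: ρ → (-5,4,4)
river: ρ → (4,4,-5)
ρ-cycle length = 4 (tail of 0 descent steps not counted)

4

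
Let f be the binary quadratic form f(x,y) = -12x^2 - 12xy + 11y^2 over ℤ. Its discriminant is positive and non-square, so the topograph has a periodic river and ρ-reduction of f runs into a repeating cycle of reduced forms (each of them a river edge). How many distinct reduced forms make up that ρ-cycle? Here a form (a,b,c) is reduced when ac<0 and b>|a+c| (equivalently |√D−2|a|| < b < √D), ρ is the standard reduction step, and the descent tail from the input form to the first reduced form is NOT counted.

D = 672, ⌊√D⌋ = 25
descent: ρ → (11,12,-12)  [lands on river]
river: ρ → (-12,12,11)
river: ρ → (11,10,-13)
river: ρ → (-13,16,8)
river: ρ → (8,16,-13)
river: ρ → (-13,10,11)
ρ-cycle length = 6 (tail of 1 descent step not counted)

6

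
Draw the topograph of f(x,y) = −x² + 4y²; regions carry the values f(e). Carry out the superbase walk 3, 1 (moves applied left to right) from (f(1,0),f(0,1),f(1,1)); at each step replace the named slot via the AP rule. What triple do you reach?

start (-1,4,3) = (f(1,0),f(0,1),f(1,1))
replace slot 3: 2·((-1)+4) − 3 = 3 → (-1,4,3)
replace slot 1: 2·(4+3) − (-1) = 15 → (15,4,3)

15,4,3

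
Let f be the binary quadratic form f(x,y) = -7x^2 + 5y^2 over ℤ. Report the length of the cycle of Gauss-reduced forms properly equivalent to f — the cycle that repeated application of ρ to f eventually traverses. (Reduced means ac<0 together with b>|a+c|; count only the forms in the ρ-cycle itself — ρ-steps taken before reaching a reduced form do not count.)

D = 140, ⌊√D⌋ = 11
descent: ρ → (5,10,-2)  [lands on river]
river: ρ → (-2,10,5)
ρ-cycle length = 2 (tail of 1 descent step not counted)

2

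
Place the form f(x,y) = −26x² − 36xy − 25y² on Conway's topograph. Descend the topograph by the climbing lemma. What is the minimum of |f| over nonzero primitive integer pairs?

translate: b→-16 (≡36 mod 52), so (26,36,25)→(26,-16,15)
flip: (26,-16,15)→(15,16,26)
translate: b→-14 (≡16 mod 30), so (15,16,26)→(15,-14,25)
reduced (well bottom): (15,-14,25) with a≤c, −a<b≤a
well minimum |f| = |-15| = 15 (negative-definite)

15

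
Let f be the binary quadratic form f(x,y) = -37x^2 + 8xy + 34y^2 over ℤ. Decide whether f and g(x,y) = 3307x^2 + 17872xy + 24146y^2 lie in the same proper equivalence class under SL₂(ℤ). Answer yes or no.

D₁ = 5096, D₂ = 5096
river cycle of f (length 18): (34, 60, -11), (-11, 50, 59), (59, 68, -2), (-2, 68, 59), (59, 50, -11), (-11, 60, 34), (34, 8, -37), (-37, 66, 5), (5, 64, -50), (-50, 36, 19), … (8 more)
river cycle of g (length 18): (34, 60, -11), (-11, 50, 59), (59, 68, -2), (-2, 68, 59), (59, 50, -11), (-11, 60, 34), (34, 8, -37), (-37, 66, 5), (5, 64, -50), (-50, 36, 19), … (8 more)
cycles coincide ⇒ equivalent

yes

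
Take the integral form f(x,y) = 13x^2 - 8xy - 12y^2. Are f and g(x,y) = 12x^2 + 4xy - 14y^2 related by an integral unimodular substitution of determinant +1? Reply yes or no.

D₁ = 688, D₂ = 688
river cycle of f (length 16): (-12, 8, 13), (13, 18, -7), (-7, 24, 4), (4, 24, -7), (-7, 18, 13), (13, 8, -12), (-12, 16, 9), (9, 20, -8), (-8, 12, 17), (17, 22, -3), … (6 more)
river cycle of g (length 10): (-14, 24, 2), (2, 24, -14), (-14, 4, 12), (12, 20, -6), (-6, 16, 18), (18, 20, -4), (-4, 20, 18), (18, 16, -6), (-6, 20, 12), (12, 4, -14)
cycles differ ⇒ inequivalent

no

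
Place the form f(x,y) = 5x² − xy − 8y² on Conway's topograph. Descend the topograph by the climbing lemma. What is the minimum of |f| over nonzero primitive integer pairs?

descent: ρ → (-8,1,5)
descent: ρ → (5,9,-4)  [lands on river]
river: ρ → (-4,7,7)
river: ρ → (7,7,-4)
river: ρ → (-4,9,5)
river: ρ → (5,11,-2)
river: ρ → (-2,9,10)
river: ρ → (10,11,-1)
river: ρ → (-1,11,10)
river: ρ → (10,9,-2)
river: ρ → (-2,11,5)
closes: descent 2, river 10
min |a| on river = 1

1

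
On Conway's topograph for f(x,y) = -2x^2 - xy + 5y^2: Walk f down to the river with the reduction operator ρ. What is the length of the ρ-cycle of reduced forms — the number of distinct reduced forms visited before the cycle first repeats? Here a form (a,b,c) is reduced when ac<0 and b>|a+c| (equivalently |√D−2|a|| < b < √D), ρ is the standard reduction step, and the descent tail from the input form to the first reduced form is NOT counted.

D = 41, ⌊√D⌋ = 6
descent: ρ → (5,1,-2)
descent: ρ → (-2,3,4)  [lands on river]
river: ρ → (4,5,-1)
river: ρ → (-1,5,4)
river: ρ → (4,3,-2)
river: ρ → (-2,5,2)
river: ρ → (2,3,-4)
river: ρ → (-4,5,1)
river: ρ → (1,5,-4)
river: ρ → (-4,3,2)
river: ρ → (2,5,-2)
ρ-cycle length = 10 (tail of 2 descent steps not counted)

10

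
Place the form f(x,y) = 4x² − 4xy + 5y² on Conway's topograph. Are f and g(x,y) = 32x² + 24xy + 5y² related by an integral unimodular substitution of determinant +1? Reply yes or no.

D₁ = -64, D₂ = -64
f: translate: b→4 (≡-4 mod 8), so (4,-4,5)→(4,4,5)
f: reduced (well bottom): (4,4,5) with a≤c, −a<b≤a
g: flip: (32,24,5)→(5,-24,32)
g: translate: b→-4 (≡-24 mod 10), so (5,-24,32)→(5,-4,4)
g: flip: (5,-4,4)→(4,4,5)
g: reduced (well bottom): (4,4,5) with a≤c, −a<b≤a
reduced forms (4, 4, 5) vs (4, 4, 5) ⇒ equivalent

yes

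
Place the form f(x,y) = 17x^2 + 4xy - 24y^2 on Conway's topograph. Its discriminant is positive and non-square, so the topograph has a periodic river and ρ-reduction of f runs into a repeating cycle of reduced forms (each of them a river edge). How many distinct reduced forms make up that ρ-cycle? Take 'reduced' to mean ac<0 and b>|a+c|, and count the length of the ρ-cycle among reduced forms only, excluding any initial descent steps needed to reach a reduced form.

D = 1648, ⌊√D⌋ = 40
descent: ρ → (-24,-4,17)
descent: ρ → (17,38,-3)  [lands on river]
river: ρ → (-3,40,4)
river: ρ → (4,40,-3)
river: ρ → (-3,38,17)
river: ρ → (17,30,-11)
river: ρ → (-11,36,8)
river: ρ → (8,28,-27)
river: ρ → (-27,26,9)
river: ρ → (9,28,-24)
river: ρ → (-24,20,13)
river: ρ → (13,32,-12)
river: ρ → (-12,40,1)
river: ρ → (1,40,-12)
river: ρ → (-12,32,13)
river: ρ → (13,20,-24)
river: ρ → (-24,28,9)
river: ρ → (9,26,-27)
river: ρ → (-27,28,8)
river: ρ → (8,36,-11)
river: ρ → (-11,30,17)
ρ-cycle length = 20 (tail of 2 descent steps not counted)

20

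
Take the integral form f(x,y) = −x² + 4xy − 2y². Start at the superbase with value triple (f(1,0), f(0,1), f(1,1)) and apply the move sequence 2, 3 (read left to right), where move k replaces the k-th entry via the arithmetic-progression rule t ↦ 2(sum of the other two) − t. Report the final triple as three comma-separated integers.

start (-1,-2,1) = (f(1,0),f(0,1),f(1,1))
replace slot 2: 2·((-1)+1) − (-2) = 2 → (-1,2,1)
replace slot 3: 2·((-1)+2) − 1 = 1 → (-1,2,1)

-1,2,1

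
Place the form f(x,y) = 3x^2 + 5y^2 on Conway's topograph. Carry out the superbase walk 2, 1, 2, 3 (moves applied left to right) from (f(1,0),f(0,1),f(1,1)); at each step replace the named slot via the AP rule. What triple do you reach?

start (3,5,8) = (f(1,0),f(0,1),f(1,1))
replace slot 2: 2·(3+8) − 5 = 17 → (3,17,8)
replace slot 1: 2·(17+8) − 3 = 47 → (47,17,8)
replace slot 2: 2·(47+8) − 17 = 93 → (47,93,8)
replace slot 3: 2·(47+93) − 8 = 272 → (47,93,272)

47,93,272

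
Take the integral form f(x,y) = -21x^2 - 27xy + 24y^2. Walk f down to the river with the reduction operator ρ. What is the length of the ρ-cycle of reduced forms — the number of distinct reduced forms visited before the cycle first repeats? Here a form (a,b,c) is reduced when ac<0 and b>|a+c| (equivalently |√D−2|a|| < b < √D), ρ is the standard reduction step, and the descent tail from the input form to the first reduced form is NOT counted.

D = 2745, ⌊√D⌋ = 52
descent: ρ → (24,27,-21)  [lands on river]
river: ρ → (-21,15,30)
river: ρ → (30,45,-6)
river: ρ → (-6,51,6)
river: ρ → (6,45,-30)
river: ρ → (-30,15,21)
river: ρ → (21,27,-24)
river: ρ → (-24,21,24)
ρ-cycle length = 8 (tail of 1 descent step not counted)

8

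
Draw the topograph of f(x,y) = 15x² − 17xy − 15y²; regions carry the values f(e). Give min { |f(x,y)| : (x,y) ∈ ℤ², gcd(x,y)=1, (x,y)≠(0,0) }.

descent: ρ → (-15,17,15)  [lands on river]
river: ρ → (15,13,-17)
river: ρ → (-17,21,11)
river: ρ → (11,23,-15)
river: ρ → (-15,7,19)
river: ρ → (19,31,-3)
river: ρ → (-3,29,29)
river: ρ → (29,29,-3)
river: ρ → (-3,31,19)
river: ρ → (19,7,-15)
river: ρ → (-15,23,11)
river: ρ → (11,21,-17)
river: ρ → (-17,13,15)
river: ρ → (15,17,-15)
river: ρ → (-15,13,17)
river: ρ → (17,21,-11)
river: ρ → (-11,23,15)
river: ρ → (15,7,-19)
river: ρ → (-19,31,3)
river: ρ → (3,29,-29)
river: ρ → (-29,29,3)
river: ρ → (3,31,-19)
river: ρ → (-19,7,15)
river: ρ → (15,23,-11)
river: ρ → (-11,21,17)
river: ρ → (17,13,-15)
closes: descent 1, river 26
min |a| on river = 3

3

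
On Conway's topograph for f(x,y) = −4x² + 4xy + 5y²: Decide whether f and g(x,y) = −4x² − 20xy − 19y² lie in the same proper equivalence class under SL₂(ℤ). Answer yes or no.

D₁ = 96, D₂ = 96
river cycle of f (length 4): (5, 6, -3), (-3, 6, 5), (5, 4, -4), (-4, 4, 5)
river cycle of g (length 4): (-3, 6, 5), (5, 4, -4), (-4, 4, 5), (5, 6, -3)
cycles coincide ⇒ equivalent

yes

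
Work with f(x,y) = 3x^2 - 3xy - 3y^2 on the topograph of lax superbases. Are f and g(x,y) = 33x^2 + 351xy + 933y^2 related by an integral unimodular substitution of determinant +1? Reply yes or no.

D₁ = 45, D₂ = 45
river cycle of f (length 2): (-3, 3, 3), (3, 3, -3)
river cycle of g (length 2): (3, 3, -3), (-3, 3, 3)
cycles coincide ⇒ equivalent

yes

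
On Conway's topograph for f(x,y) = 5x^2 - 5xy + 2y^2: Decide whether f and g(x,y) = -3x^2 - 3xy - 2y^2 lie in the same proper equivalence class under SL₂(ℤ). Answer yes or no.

D₁ = -15, D₂ = -15
f: translate: b→5 (≡-5 mod 10), so (5,-5,2)→(5,5,2)
f: flip: (5,5,2)→(2,-5,5)
f: translate: b→-1 (≡-5 mod 4), so (2,-5,5)→(2,-1,2)
f: flip: (2,-1,2)→(2,1,2)
f: reduced (well bottom): (2,1,2) with a≤c, −a<b≤a
g is negative-definite; reduce −g:
−g: flip: (3,3,2)→(2,-3,3)
−g: translate: b→1 (≡-3 mod 4), so (2,-3,3)→(2,1,2)
−g: reduced (well bottom): (2,1,2) with a≤c, −a<b≤a
flip sign back: reduced form of g is (-2,-1,-2)
reduced forms (2, 1, 2) vs (-2, -1, -2) ⇒ inequivalent

no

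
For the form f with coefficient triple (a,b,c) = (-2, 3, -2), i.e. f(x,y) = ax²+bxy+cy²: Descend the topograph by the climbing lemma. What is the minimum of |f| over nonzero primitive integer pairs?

translate: b→1 (≡-3 mod 4), so (2,-3,2)→(2,1,1)
flip: (2,1,1)→(1,-1,2)
translate: b→1 (≡-1 mod 2), so (1,-1,2)→(1,1,2)
reduced (well bottom): (1,1,2) with a≤c, −a<b≤a
well minimum |f| = |-1| = 1 (negative-definite)

1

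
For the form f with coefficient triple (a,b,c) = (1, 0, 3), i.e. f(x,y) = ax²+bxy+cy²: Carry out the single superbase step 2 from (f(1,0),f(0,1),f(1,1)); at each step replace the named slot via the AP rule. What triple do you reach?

start (1,3,4) = (f(1,0),f(0,1),f(1,1))
replace slot 2: 2·(1+4) − 3 = 7 → (1,7,4)

1,7,4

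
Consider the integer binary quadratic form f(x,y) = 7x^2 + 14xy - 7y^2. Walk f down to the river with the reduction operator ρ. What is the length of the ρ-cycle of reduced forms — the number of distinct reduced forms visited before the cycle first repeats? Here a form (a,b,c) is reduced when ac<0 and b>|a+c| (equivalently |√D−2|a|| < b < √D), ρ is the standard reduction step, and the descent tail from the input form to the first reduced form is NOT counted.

D = 392, ⌊√D⌋ = 19
river: ρ → (-7,14,7)
river: ρ → (7,14,-7)
ρ-cycle length = 2 (tail of 0 descent steps not counted)

2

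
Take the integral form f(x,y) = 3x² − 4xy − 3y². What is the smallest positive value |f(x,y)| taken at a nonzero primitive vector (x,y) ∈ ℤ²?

descent: ρ → (-3,4,3)  [lands on river]
river: ρ → (3,2,-4)
river: ρ → (-4,6,1)
river: ρ → (1,6,-4)
river: ρ → (-4,2,3)
river: ρ → (3,4,-3)
river: ρ → (-3,2,4)
river: ρ → (4,6,-1)
river: ρ → (-1,6,4)
river: ρ → (4,2,-3)
closes: descent 1, river 10
min |a| on river = 1

1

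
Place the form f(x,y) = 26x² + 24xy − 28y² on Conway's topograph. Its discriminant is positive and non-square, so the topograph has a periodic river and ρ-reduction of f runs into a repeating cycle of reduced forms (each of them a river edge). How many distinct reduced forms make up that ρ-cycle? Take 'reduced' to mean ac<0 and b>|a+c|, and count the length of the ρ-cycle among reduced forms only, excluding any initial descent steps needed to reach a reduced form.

D = 3488, ⌊√D⌋ = 59
river: ρ → (-28,32,22)
river: ρ → (22,56,-4)
river: ρ → (-4,56,22)
river: ρ → (22,32,-28)
river: ρ → (-28,24,26)
river: ρ → (26,28,-26)
river: ρ → (-26,24,28)
river: ρ → (28,32,-22)
river: ρ → (-22,56,4)
river: ρ → (4,56,-22)
river: ρ → (-22,32,28)
river: ρ → (28,24,-26)
river: ρ → (-26,28,26)
river: ρ → (26,24,-28)
ρ-cycle length = 14 (tail of 0 descent steps not counted)

14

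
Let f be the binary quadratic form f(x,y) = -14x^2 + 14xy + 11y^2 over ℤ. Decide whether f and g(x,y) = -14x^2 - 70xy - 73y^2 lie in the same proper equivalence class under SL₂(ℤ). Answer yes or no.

D₁ = 812, D₂ = 812
river cycle of f (length 6): (11, 8, -17), (-17, 26, 2), (2, 26, -17), (-17, 8, 11), (11, 14, -14), (-14, 14, 11)
river cycle of g (length 6): (-14, 14, 11), (11, 8, -17), (-17, 26, 2), (2, 26, -17), (-17, 8, 11), (11, 14, -14)
cycles coincide ⇒ equivalent

yes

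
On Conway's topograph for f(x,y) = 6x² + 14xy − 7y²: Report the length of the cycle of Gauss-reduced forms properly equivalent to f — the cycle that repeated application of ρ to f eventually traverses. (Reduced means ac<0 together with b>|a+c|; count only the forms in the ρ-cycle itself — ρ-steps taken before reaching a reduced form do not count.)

D = 364, ⌊√D⌋ = 19
river: ρ → (-7,14,6)
river: ρ → (6,10,-11)
river: ρ → (-11,12,5)
river: ρ → (5,18,-2)
river: ρ → (-2,18,5)
river: ρ → (5,12,-11)
river: ρ → (-11,10,6)
river: ρ → (6,14,-7)
ρ-cycle length = 8 (tail of 0 descent steps not counted)

8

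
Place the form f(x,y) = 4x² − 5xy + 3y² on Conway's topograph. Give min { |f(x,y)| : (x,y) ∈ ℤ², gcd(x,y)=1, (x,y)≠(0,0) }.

translate: b→3 (≡-5 mod 8), so (4,-5,3)→(4,3,2)
flip: (4,3,2)→(2,-3,4)
translate: b→1 (≡-3 mod 4), so (2,-3,4)→(2,1,3)
reduced (well bottom): (2,1,3) with a≤c, −a<b≤a
well minimum = a = 2

2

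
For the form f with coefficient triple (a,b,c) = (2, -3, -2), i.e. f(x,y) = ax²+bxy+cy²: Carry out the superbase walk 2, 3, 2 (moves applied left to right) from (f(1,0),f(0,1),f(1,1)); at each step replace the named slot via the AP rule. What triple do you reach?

start (2,-2,-3) = (f(1,0),f(0,1),f(1,1))
replace slot 2: 2·(2+(-3)) − (-2) = 0 → (2,0,-3)
replace slot 3: 2·(2+0) − (-3) = 7 → (2,0,7)
replace slot 2: 2·(2+7) − 0 = 18 → (2,18,7)

2,18,7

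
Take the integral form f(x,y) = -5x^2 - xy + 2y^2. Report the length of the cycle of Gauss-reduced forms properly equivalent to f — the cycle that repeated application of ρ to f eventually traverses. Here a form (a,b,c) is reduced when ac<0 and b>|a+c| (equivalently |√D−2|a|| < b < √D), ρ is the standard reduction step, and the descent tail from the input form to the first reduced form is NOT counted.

D = 41, ⌊√D⌋ = 6
descent: ρ → (2,5,-2)  [lands on river]
river: ρ → (-2,3,4)
river: ρ → (4,5,-1)
river: ρ → (-1,5,4)
river: ρ → (4,3,-2)
river: ρ → (-2,5,2)
river: ρ → (2,3,-4)
river: ρ → (-4,5,1)
river: ρ → (1,5,-4)
river: ρ → (-4,3,2)
ρ-cycle length = 10 (tail of 1 descent step not counted)

10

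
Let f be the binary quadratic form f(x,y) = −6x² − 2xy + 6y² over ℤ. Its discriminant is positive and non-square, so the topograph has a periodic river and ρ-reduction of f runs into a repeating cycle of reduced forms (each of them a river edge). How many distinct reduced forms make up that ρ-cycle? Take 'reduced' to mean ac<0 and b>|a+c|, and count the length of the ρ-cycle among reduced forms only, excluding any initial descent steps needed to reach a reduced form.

D = 148, ⌊√D⌋ = 12
descent: ρ → (6,2,-6)  [lands on river]
river: ρ → (-6,10,2)
river: ρ → (2,10,-6)
river: ρ → (-6,2,6)
river: ρ → (6,10,-2)
river: ρ → (-2,10,6)
ρ-cycle length = 6 (tail of 1 descent step not counted)

6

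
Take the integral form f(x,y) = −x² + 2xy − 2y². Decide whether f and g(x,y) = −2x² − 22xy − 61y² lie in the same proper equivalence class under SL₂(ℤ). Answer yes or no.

D₁ = -4, D₂ = -4
f is negative-definite; reduce −f:
−f: translate: b→0 (≡-2 mod 2), so (1,-2,2)→(1,0,1)
−f: reduced (well bottom): (1,0,1) with a≤c, −a<b≤a
flip sign back: reduced form of f is (-1,0,-1)
g is negative-definite; reduce −g:
−g: translate: b→2 (≡22 mod 4), so (2,22,61)→(2,2,1)
−g: flip: (2,2,1)→(1,-2,2)
−g: translate: b→0 (≡-2 mod 2), so (1,-2,2)→(1,0,1)
−g: reduced (well bottom): (1,0,1) with a≤c, −a<b≤a
flip sign back: reduced form of g is (-1,0,-1)
reduced forms (-1, 0, -1) vs (-1, 0, -1) ⇒ equivalent

yes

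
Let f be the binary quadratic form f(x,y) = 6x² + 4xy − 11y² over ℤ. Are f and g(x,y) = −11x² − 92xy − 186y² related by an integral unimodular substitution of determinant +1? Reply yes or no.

D₁ = 280, D₂ = 280
river cycle of f (length 6): (6, 16, -1), (-1, 16, 6), (6, 8, -9), (-9, 10, 5), (5, 10, -9), (-9, 8, 6)
river cycle of g (length 6): (6, 16, -1), (-1, 16, 6), (6, 8, -9), (-9, 10, 5), (5, 10, -9), (-9, 8, 6)
cycles coincide ⇒ equivalent

yes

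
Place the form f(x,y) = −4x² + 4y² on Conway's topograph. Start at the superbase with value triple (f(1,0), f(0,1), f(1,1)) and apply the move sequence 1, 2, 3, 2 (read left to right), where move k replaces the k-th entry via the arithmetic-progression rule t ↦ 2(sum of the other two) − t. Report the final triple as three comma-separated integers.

start (-4,4,0) = (f(1,0),f(0,1),f(1,1))
replace slot 1: 2·(4+0) − (-4) = 12 → (12,4,0)
replace slot 2: 2·(12+0) − 4 = 20 → (12,20,0)
replace slot 3: 2·(12+20) − 0 = 64 → (12,20,64)
replace slot 2: 2·(12+64) − 20 = 132 → (12,132,64)

12,132,64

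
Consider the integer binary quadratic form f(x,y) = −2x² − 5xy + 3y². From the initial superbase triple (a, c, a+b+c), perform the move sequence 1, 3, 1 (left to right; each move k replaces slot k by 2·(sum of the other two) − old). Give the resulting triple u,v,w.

start (-2,3,-4) = (f(1,0),f(0,1),f(1,1))
replace slot 1: 2·(3+(-4)) − (-2) = 0 → (0,3,-4)
replace slot 3: 2·(0+3) − (-4) = 10 → (0,3,10)
replace slot 1: 2·(3+10) − 0 = 26 → (26,3,10)

26,3,10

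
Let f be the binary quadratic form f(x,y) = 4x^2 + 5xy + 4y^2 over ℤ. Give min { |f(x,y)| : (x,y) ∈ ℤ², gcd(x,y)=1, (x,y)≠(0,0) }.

translate: b→-3 (≡5 mod 8), so (4,5,4)→(4,-3,3)
flip: (4,-3,3)→(3,3,4)
reduced (well bottom): (3,3,4) with a≤c, −a<b≤a
well minimum = a = 3

3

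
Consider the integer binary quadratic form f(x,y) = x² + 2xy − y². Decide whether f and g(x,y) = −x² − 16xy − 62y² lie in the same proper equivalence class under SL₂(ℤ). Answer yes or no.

D₁ = 8, D₂ = 8
river cycle of f (length 2): (-1, 2, 1), (1, 2, -1)
river cycle of g (length 2): (-1, 2, 1), (1, 2, -1)
cycles coincide ⇒ equivalent

yes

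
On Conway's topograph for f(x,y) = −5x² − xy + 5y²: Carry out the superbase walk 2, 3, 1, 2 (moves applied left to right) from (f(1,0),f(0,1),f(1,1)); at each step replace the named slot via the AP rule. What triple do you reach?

start (-5,5,-1) = (f(1,0),f(0,1),f(1,1))
replace slot 2: 2·((-5)+(-1)) − 5 = -17 → (-5,-17,-1)
replace slot 3: 2·((-5)+(-17)) − (-1) = -43 → (-5,-17,-43)
replace slot 1: 2·((-17)+(-43)) − (-5) = -115 → (-115,-17,-43)
replace slot 2: 2·((-115)+(-43)) − (-17) = -299 → (-115,-299,-43)

-115,-299,-43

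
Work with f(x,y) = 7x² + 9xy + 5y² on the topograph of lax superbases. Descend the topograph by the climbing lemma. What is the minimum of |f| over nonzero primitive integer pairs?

translate: b→-5 (≡9 mod 14), so (7,9,5)→(7,-5,3)
flip: (7,-5,3)→(3,5,7)
translate: b→-1 (≡5 mod 6), so (3,5,7)→(3,-1,5)
reduced (well bottom): (3,-1,5) with a≤c, −a<b≤a
well minimum = a = 3

3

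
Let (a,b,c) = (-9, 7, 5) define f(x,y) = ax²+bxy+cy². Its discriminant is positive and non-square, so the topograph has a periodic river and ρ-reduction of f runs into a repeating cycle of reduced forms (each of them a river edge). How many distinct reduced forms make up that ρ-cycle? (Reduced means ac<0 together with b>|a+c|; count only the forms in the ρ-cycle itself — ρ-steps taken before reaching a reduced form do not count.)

D = 229, ⌊√D⌋ = 15
river: ρ → (5,13,-3)
river: ρ → (-3,11,9)
river: ρ → (9,7,-5)
river: ρ → (-5,13,3)
river: ρ → (3,11,-9)
river: ρ → (-9,7,5)
ρ-cycle length = 6 (tail of 0 descent steps not counted)

6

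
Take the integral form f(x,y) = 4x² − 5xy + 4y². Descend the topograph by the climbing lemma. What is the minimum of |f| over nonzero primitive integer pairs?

translate: b→3 (≡-5 mod 8), so (4,-5,4)→(4,3,3)
flip: (4,3,3)→(3,-3,4)
translate: b→3 (≡-3 mod 6), so (3,-3,4)→(3,3,4)
reduced (well bottom): (3,3,4) with a≤c, −a<b≤a
well minimum = a = 3

3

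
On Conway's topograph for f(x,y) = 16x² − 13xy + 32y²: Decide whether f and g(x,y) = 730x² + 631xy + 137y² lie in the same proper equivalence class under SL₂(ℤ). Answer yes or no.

D₁ = -1879, D₂ = -1879
f: reduced (well bottom): (16,-13,32) with a≤c, −a<b≤a
g: flip: (730,631,137)→(137,-631,730)
g: translate: b→-83 (≡-631 mod 274), so (137,-631,730)→(137,-83,16)
g: flip: (137,-83,16)→(16,83,137)
g: translate: b→-13 (≡83 mod 32), so (16,83,137)→(16,-13,32)
g: reduced (well bottom): (16,-13,32) with a≤c, −a<b≤a
reduced forms (16, -13, 32) vs (16, -13, 32) ⇒ equivalent

yes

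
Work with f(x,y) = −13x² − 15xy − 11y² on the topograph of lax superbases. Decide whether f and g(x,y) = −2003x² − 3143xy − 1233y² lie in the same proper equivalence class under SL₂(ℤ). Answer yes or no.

D₁ = -347, D₂ = -347
f is negative-definite; reduce −f:
−f: translate: b→-11 (≡15 mod 26), so (13,15,11)→(13,-11,9)
−f: flip: (13,-11,9)→(9,11,13)
−f: translate: b→-7 (≡11 mod 18), so (9,11,13)→(9,-7,11)
−f: reduced (well bottom): (9,-7,11) with a≤c, −a<b≤a
flip sign back: reduced form of f is (-9,7,-11)
g is negative-definite; reduce −g:
−g: translate: b→-863 (≡3143 mod 4006), so (2003,3143,1233)→(2003,-863,93)
−g: flip: (2003,-863,93)→(93,863,2003)
−g: translate: b→-67 (≡863 mod 186), so (93,863,2003)→(93,-67,13)
−g: flip: (93,-67,13)→(13,67,93)
−g: translate: b→-11 (≡67 mod 26), so (13,67,93)→(13,-11,9)
−g: flip: (13,-11,9)→(9,11,13)
−g: translate: b→-7 (≡11 mod 18), so (9,11,13)→(9,-7,11)
−g: reduced (well bottom): (9,-7,11) with a≤c, −a<b≤a
flip sign back: reduced form of g is (-9,7,-11)
reduced forms (-9, 7, -11) vs (-9, 7, -11) ⇒ equivalent

yes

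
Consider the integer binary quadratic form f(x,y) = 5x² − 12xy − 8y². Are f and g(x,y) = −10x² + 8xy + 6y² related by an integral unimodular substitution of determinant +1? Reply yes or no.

D₁ = 304, D₂ = 304
river cycle of f (length 12): (-8, 12, 5), (5, 8, -12), (-12, 16, 1), (1, 16, -12), (-12, 8, 5), (5, 12, -8), (-8, 4, 9), (9, 14, -3), (-3, 16, 4), (4, 16, -3), … (2 more)
river cycle of g (length 6): (6, 16, -2), (-2, 16, 6), (6, 8, -10), (-10, 12, 4), (4, 12, -10), (-10, 8, 6)
cycles differ ⇒ inequivalent

no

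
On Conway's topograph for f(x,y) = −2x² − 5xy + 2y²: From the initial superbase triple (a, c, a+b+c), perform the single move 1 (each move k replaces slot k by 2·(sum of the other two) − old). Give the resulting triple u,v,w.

start (-2,2,-5) = (f(1,0),f(0,1),f(1,1))
replace slot 1: 2·(2+(-5)) − (-2) = -4 → (-4,2,-5)

-4,2,-5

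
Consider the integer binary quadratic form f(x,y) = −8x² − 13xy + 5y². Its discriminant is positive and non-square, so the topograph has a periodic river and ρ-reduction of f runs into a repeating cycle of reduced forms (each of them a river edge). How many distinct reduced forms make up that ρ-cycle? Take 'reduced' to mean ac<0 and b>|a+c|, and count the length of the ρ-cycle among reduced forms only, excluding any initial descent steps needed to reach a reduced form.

D = 329, ⌊√D⌋ = 18
descent: ρ → (5,13,-8)  [lands on river]
river: ρ → (-8,3,10)
river: ρ → (10,17,-1)
river: ρ → (-1,17,10)
river: ρ → (10,3,-8)
river: ρ → (-8,13,5)
river: ρ → (5,17,-2)
river: ρ → (-2,15,13)
river: ρ → (13,11,-4)
river: ρ → (-4,13,10)
river: ρ → (10,7,-7)
river: ρ → (-7,7,10)
river: ρ → (10,13,-4)
river: ρ → (-4,11,13)
river: ρ → (13,15,-2)
river: ρ → (-2,17,5)
ρ-cycle length = 16 (tail of 1 descent step not counted)

16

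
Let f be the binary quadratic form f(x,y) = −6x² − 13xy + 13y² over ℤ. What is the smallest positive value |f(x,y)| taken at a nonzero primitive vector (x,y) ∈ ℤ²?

descent: ρ → (13,13,-6)  [lands on river]
river: ρ → (-6,11,15)
river: ρ → (15,19,-2)
river: ρ → (-2,21,5)
river: ρ → (5,19,-6)
river: ρ → (-6,17,8)
river: ρ → (8,15,-8)
river: ρ → (-8,17,6)
river: ρ → (6,19,-5)
river: ρ → (-5,21,2)
river: ρ → (2,19,-15)
river: ρ → (-15,11,6)
river: ρ → (6,13,-13)
river: ρ → (-13,13,6)
river: ρ → (6,11,-15)
river: ρ → (-15,19,2)
river: ρ → (2,21,-5)
river: ρ → (-5,19,6)
river: ρ → (6,17,-8)
river: ρ → (-8,15,8)
river: ρ → (8,17,-6)
river: ρ → (-6,19,5)
river: ρ → (5,21,-2)
river: ρ → (-2,19,15)
river: ρ → (15,11,-6)
river: ρ → (-6,13,13)
closes: descent 1, river 26
min |a| on river = 2

2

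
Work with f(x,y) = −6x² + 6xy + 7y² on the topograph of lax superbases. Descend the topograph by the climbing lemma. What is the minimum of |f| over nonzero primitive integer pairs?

river: ρ → (7,8,-5)
river: ρ → (-5,12,3)
river: ρ → (3,12,-5)
river: ρ → (-5,8,7)
river: ρ → (7,6,-6)
river: ρ → (-6,6,7)
closes: descent 0, river 6
min |a| on river = 3

3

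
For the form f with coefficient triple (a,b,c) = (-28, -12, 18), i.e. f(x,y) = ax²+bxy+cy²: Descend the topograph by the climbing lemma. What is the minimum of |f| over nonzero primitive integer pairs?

descent: ρ → (18,12,-28)  [lands on river]
river: ρ → (-28,44,2)
river: ρ → (2,44,-28)
river: ρ → (-28,12,18)
river: ρ → (18,24,-22)
river: ρ → (-22,20,20)
river: ρ → (20,20,-22)
river: ρ → (-22,24,18)
closes: descent 1, river 8
min |a| on river = 2

2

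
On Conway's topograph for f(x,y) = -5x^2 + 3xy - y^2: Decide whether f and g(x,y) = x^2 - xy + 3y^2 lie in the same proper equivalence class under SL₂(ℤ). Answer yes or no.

D₁ = -11, D₂ = -11
f is negative-definite; reduce −f:
−f: flip: (5,-3,1)→(1,3,5)
−f: translate: b→1 (≡3 mod 2), so (1,3,5)→(1,1,3)
−f: reduced (well bottom): (1,1,3) with a≤c, −a<b≤a
flip sign back: reduced form of f is (-1,-1,-3)
g: translate: b→1 (≡-1 mod 2), so (1,-1,3)→(1,1,3)
g: reduced (well bottom): (1,1,3) with a≤c, −a<b≤a
reduced forms (-1, -1, -3) vs (1, 1, 3) ⇒ inequivalent

no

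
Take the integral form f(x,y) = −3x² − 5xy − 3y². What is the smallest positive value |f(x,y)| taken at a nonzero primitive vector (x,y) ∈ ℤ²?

translate: b→-1 (≡5 mod 6), so (3,5,3)→(3,-1,1)
flip: (3,-1,1)→(1,1,3)
reduced (well bottom): (1,1,3) with a≤c, −a<b≤a
well minimum |f| = |-1| = 1 (negative-definite)

1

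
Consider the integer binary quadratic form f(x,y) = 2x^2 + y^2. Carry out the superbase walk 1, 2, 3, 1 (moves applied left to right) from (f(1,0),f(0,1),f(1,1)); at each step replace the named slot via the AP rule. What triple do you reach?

start (2,1,3) = (f(1,0),f(0,1),f(1,1))
replace slot 1: 2·(1+3) − 2 = 6 → (6,1,3)
replace slot 2: 2·(6+3) − 1 = 17 → (6,17,3)
replace slot 3: 2·(6+17) − 3 = 43 → (6,17,43)
replace slot 1: 2·(17+43) − 6 = 114 → (114,17,43)

114,17,43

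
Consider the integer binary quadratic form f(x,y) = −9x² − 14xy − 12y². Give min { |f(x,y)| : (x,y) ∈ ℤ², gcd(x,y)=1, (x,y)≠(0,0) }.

translate: b→-4 (≡14 mod 18), so (9,14,12)→(9,-4,7)
flip: (9,-4,7)→(7,4,9)
reduced (well bottom): (7,4,9) with a≤c, −a<b≤a
well minimum |f| = |-7| = 7 (negative-definite)

7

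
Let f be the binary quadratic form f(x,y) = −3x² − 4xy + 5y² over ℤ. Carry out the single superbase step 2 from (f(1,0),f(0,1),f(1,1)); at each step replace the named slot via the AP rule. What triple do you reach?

start (-3,5,-2) = (f(1,0),f(0,1),f(1,1))
replace slot 2: 2·((-3)+(-2)) − 5 = -15 → (-3,-15,-2)

-3,-15,-2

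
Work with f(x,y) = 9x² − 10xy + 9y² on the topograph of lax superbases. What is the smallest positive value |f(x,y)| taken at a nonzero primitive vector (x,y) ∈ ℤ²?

translate: b→8 (≡-10 mod 18), so (9,-10,9)→(9,8,8)
flip: (9,8,8)→(8,-8,9)
translate: b→8 (≡-8 mod 16), so (8,-8,9)→(8,8,9)
reduced (well bottom): (8,8,9) with a≤c, −a<b≤a
well minimum = a = 8

8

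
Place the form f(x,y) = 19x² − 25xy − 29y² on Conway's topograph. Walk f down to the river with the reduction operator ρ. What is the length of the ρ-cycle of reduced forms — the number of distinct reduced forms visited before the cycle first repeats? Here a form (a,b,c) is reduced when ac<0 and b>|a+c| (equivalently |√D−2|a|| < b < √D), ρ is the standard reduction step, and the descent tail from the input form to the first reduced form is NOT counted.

D = 2829, ⌊√D⌋ = 53
descent: ρ → (-29,25,19)  [lands on river]
river: ρ → (19,51,-3)
river: ρ → (-3,51,19)
river: ρ → (19,25,-29)
river: ρ → (-29,33,15)
river: ρ → (15,27,-35)
river: ρ → (-35,43,7)
river: ρ → (7,41,-41)
river: ρ → (-41,41,7)
river: ρ → (7,43,-35)
river: ρ → (-35,27,15)
river: ρ → (15,33,-29)
ρ-cycle length = 12 (tail of 1 descent step not counted)

12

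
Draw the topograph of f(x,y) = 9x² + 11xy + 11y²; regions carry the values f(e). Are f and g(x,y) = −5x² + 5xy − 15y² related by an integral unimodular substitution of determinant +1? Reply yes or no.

D₁ = -275, D₂ = -275
f: translate: b→-7 (≡11 mod 18), so (9,11,11)→(9,-7,9)
f: flip: (9,-7,9)→(9,7,9)
f: reduced (well bottom): (9,7,9) with a≤c, −a<b≤a
g is negative-definite; reduce −g:
−g: translate: b→5 (≡-5 mod 10), so (5,-5,15)→(5,5,15)
−g: reduced (well bottom): (5,5,15) with a≤c, −a<b≤a
flip sign back: reduced form of g is (-5,-5,-15)
reduced forms (9, 7, 9) vs (-5, -5, -15) ⇒ inequivalent

no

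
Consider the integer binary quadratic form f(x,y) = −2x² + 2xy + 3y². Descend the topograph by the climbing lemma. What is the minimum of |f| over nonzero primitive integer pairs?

river: ρ → (3,4,-1)
river: ρ → (-1,4,3)
river: ρ → (3,2,-2)
river: ρ → (-2,2,3)
closes: descent 0, river 4
min |a| on river = 1

1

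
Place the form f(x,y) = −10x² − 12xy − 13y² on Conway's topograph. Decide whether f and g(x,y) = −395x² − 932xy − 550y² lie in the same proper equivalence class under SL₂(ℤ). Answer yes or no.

D₁ = -376, D₂ = -376
f is negative-definite; reduce −f:
−f: translate: b→-8 (≡12 mod 20), so (10,12,13)→(10,-8,11)
−f: reduced (well bottom): (10,-8,11) with a≤c, −a<b≤a
flip sign back: reduced form of f is (-10,8,-11)
g is negative-definite; reduce −g:
−g: translate: b→142 (≡932 mod 790), so (395,932,550)→(395,142,13)
−g: flip: (395,142,13)→(13,-142,395)
−g: translate: b→-12 (≡-142 mod 26), so (13,-142,395)→(13,-12,10)
−g: flip: (13,-12,10)→(10,12,13)
−g: translate: b→-8 (≡12 mod 20), so (10,12,13)→(10,-8,11)
−g: reduced (well bottom): (10,-8,11) with a≤c, −a<b≤a
flip sign back: reduced form of g is (-10,8,-11)
reduced forms (-10, 8, -11) vs (-10, 8, -11) ⇒ equivalent

yes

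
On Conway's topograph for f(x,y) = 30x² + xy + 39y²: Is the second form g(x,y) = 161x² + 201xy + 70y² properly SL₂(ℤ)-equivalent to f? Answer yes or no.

D₁ = -4679, D₂ = -4679
f: reduced (well bottom): (30,1,39) with a≤c, −a<b≤a
g: translate: b→-121 (≡201 mod 322), so (161,201,70)→(161,-121,30)
g: flip: (161,-121,30)→(30,121,161)
g: translate: b→1 (≡121 mod 60), so (30,121,161)→(30,1,39)
g: reduced (well bottom): (30,1,39) with a≤c, −a<b≤a
reduced forms (30, 1, 39) vs (30, 1, 39) ⇒ equivalent

yes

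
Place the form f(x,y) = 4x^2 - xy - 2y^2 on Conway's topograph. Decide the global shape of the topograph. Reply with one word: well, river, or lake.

D = b²−4ac = (-1)² − 4·4·(-2) = 33
D > 0 non-square ⇒ indefinite ⇒ periodic river

river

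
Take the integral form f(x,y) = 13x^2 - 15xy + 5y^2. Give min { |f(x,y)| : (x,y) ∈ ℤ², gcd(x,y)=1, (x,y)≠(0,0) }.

translate: b→11 (≡-15 mod 26), so (13,-15,5)→(13,11,3)
flip: (13,11,3)→(3,-11,13)
translate: b→1 (≡-11 mod 6), so (3,-11,13)→(3,1,3)
reduced (well bottom): (3,1,3) with a≤c, −a<b≤a
well minimum = a = 3

3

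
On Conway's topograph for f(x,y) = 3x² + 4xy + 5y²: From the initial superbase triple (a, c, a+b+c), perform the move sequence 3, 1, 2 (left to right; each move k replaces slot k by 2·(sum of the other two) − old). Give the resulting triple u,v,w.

start (3,5,12) = (f(1,0),f(0,1),f(1,1))
replace slot 3: 2·(3+5) − 12 = 4 → (3,5,4)
replace slot 1: 2·(5+4) − 3 = 15 → (15,5,4)
replace slot 2: 2·(15+4) − 5 = 33 → (15,33,4)

15,33,4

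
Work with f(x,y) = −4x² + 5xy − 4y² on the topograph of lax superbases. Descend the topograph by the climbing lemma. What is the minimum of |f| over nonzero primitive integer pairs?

translate: b→3 (≡-5 mod 8), so (4,-5,4)→(4,3,3)
flip: (4,3,3)→(3,-3,4)
translate: b→3 (≡-3 mod 6), so (3,-3,4)→(3,3,4)
reduced (well bottom): (3,3,4) with a≤c, −a<b≤a
well minimum |f| = |-3| = 3 (negative-definite)

3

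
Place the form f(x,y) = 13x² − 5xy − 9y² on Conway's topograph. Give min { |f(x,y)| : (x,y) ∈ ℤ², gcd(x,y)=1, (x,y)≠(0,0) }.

descent: ρ → (-9,5,13)  [lands on river]
river: ρ → (13,21,-1)
river: ρ → (-1,21,13)
river: ρ → (13,5,-9)
river: ρ → (-9,13,9)
river: ρ → (9,5,-13)
river: ρ → (-13,21,1)
river: ρ → (1,21,-13)
river: ρ → (-13,5,9)
river: ρ → (9,13,-9)
closes: descent 1, river 10
min |a| on river = 1

1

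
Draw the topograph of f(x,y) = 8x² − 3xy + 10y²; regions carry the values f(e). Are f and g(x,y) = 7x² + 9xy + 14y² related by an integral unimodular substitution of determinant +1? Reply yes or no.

D₁ = -311, D₂ = -311
f: reduced (well bottom): (8,-3,10) with a≤c, −a<b≤a
g: translate: b→-5 (≡9 mod 14), so (7,9,14)→(7,-5,12)
g: reduced (well bottom): (7,-5,12) with a≤c, −a<b≤a
reduced forms (8, -3, 10) vs (7, -5, 12) ⇒ inequivalent

no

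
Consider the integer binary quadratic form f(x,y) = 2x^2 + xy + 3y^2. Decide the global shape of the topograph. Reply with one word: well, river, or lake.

D = b²−4ac = 1² − 4·2·3 = -23
D < 0 ⇒ definite ⇒ every region one sign ⇒ single well

well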